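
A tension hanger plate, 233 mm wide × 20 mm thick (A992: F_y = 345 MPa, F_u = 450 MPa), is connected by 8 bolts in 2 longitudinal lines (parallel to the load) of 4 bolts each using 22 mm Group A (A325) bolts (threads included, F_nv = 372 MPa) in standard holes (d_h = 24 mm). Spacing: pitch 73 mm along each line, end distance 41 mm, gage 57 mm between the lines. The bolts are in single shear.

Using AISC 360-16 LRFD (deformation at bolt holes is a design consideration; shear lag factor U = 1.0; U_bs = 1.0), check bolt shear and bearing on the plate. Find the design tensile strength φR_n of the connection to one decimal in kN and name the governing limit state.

848.5 kN (bolt shear governs)

Bolt shear: A_b = π(22)²/4 = 380.13 mm². φR_n = 0.75 × 372 × 380.13 × 8 × 1 = 848.5 kN.
Bearing (20 mm plate, F_u = 450 MPa): end bolts L_c = 41 − 24/2 = 29, R_n = min(1.2×29×20×450, 2.4×22×20×450) = 313.2 kN/bolt; interior L_c = 73 − 24 = 49, R_n = 475.2 kN/bolt. φR_n = 0.75 × (2×313.2 + 6×475.2) = 2608.2 kN.
Governing: min(848.5, 2608.2) = 848.5 kN → bolt shear.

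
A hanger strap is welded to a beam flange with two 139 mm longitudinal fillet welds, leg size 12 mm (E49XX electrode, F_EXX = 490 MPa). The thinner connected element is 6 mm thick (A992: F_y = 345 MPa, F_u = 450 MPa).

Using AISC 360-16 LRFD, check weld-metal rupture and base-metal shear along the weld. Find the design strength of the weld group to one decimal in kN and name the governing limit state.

Weld metal: throat = 0.707×12 = 8.484 mm, L = 2×139 = 278 mm. φR_n = 0.75 × 0.6 × 490 × 8.484 × 278 = 520.1 kN.
Base metal shear (6 mm plate): yield φR_n = 1.0×0.6×345×6×278 = 345.3 kN; rupture φR_n = 0.75×0.6×450×6×278 = 337.8 kN; take 337.8 kN (rupture).
Governing: min(520.1, 337.8) = 337.8 kN → base-metal shear.

337.8 kN (base-metal shear governs)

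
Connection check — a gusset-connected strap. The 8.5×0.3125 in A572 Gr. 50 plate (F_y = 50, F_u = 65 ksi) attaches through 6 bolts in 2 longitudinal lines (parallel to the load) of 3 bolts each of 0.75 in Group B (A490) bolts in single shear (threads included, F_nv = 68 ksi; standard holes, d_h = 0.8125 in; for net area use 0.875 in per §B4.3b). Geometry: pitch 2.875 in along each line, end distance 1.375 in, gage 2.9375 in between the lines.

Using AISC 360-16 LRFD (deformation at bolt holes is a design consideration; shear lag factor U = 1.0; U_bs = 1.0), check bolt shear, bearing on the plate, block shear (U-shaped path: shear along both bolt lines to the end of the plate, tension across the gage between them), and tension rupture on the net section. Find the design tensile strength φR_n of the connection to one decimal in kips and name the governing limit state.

102.8 kips (net-section rupture governs)

Bolt shear: A_b = π(0.75)²/4 = 0.44179 in². φR_n = 0.75 × 68 × 0.44179 × 6 × 1 = 135.2 kips.
Bearing (0.3125 in plate, F_u = 65 ksi): end bolts L_c = 1.375 − 0.8125/2 = 0.96875, R_n = min(1.2×0.96875×0.3125×65, 2.4×0.75×0.3125×65) = 23.613 kips/bolt; interior L_c = 2.875 − 0.8125 = 2.0625, R_n = 36.563 kips/bolt. φR_n = 0.75 × (2×23.613 + 4×36.563) = 145.1 kips.
Block shear: shear path 2×[1.375+2×2.875] = 2×7.125 in, A_gv = 4.4531, A_nv = 2×(7.125 − 2.5×0.875)×0.3125 = 3.0859 in²; tension across gage: (2.9375 − 1×0.875)×0.3125 = 0.64453 in². R_n = min(0.6×65×3.0859, 0.6×50×4.4531) + 1.0×65×0.64453 = min(120.35, 133.59) + 41.894 = 162.24 kips. φR_n = 0.75 × 162.24 = 121.7 kips.
Tension rupture (net): A_n = (8.5 − 2×0.875)×0.3125 = 2.1094 in² (U = 1.0, A_e = A_n). φR_n = 0.75 × 65 × 2.1094 = 102.8 kips.
Governing: min(135.2, 145.1, 121.7, 102.8) = 102.8 kips → net-section rupture.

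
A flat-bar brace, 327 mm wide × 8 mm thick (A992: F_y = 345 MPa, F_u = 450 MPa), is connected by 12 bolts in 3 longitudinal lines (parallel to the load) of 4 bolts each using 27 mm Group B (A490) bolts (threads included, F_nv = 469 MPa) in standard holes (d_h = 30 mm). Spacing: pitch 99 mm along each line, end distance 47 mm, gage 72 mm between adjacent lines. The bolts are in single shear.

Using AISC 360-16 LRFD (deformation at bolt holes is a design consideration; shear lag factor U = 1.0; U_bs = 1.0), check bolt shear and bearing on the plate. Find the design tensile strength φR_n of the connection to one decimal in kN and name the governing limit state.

Bolt shear: A_b = π(27)²/4 = 572.56 mm². φR_n = 0.75 × 469 × 572.56 × 12 × 1 = 2416.8 kN.
Bearing (8 mm plate, F_u = 450 MPa): end bolts L_c = 47 − 30/2 = 32, R_n = min(1.2×32×8×450, 2.4×27×8×450) = 138.24 kN/bolt; interior L_c = 99 − 30 = 69, R_n = 233.28 kN/bolt. φR_n = 0.75 × (3×138.24 + 9×233.28) = 1885.7 kN.
Governing: min(2416.8, 1885.7) = 1885.7 kN → bearing.

1885.7 kN (bearing governs)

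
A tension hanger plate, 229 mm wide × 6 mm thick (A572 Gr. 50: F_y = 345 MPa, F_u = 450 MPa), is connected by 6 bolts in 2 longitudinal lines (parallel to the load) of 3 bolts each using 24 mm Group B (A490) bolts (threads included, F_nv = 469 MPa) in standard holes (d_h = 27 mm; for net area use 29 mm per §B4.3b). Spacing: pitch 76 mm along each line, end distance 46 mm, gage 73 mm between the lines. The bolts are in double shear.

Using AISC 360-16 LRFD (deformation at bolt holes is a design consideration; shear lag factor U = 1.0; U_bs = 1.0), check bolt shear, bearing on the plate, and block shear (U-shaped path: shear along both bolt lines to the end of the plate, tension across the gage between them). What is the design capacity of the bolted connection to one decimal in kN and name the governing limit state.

Bolt shear: A_b = π(24)²/4 = 452.39 mm². φR_n = 0.75 × 469 × 452.39 × 6 × 2 = 1909.5 kN.
Bearing (6 mm plate, F_u = 450 MPa): end bolts L_c = 46 − 27/2 = 32.5, R_n = min(1.2×32.5×6×450, 2.4×24×6×450) = 105.3 kN/bolt; interior L_c = 76 − 27 = 49, R_n = 155.52 kN/bolt. φR_n = 0.75 × (2×105.3 + 4×155.52) = 624.5 kN.
Block shear: shear path 2×[46+2×76] = 2×198 mm, A_gv = 2376, A_nv = 2×(198 − 2.5×29)×6 = 1506 mm²; tension across gage: (73 − 1×29)×6 = 264 mm². R_n = min(0.6×450×1506, 0.6×345×2376) + 1.0×450×264 = min(406.62, 491.83) + 118.8 = 525.42 kN. φR_n = 0.75 × 525.42 = 394.1 kN.
Governing: min(1909.5, 624.5, 394.1) = 394.1 kN → block shear.

394.1 kN (block shear governs)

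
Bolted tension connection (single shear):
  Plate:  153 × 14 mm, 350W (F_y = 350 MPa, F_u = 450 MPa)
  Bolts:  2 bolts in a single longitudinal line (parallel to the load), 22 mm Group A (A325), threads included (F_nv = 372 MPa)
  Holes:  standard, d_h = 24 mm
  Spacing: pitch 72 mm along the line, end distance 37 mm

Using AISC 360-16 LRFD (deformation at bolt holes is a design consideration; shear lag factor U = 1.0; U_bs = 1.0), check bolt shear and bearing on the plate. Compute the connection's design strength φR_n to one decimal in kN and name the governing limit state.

212.1 kN (bolt shear governs)

Bolt shear: A_b = π(22)²/4 = 380.13 mm². φR_n = 0.75 × 372 × 380.13 × 2 × 1 = 212.1 kN.
Bearing (14 mm plate, F_u = 450 MPa): end bolts L_c = 37 − 24/2 = 25, R_n = min(1.2×25×14×450, 2.4×22×14×450) = 189 kN/bolt; interior L_c = 72 − 24 = 48, R_n = 332.64 kN/bolt. φR_n = 0.75 × (1×189 + 1×332.64) = 391.2 kN.
Governing: min(212.1, 391.2) = 212.1 kN → bolt shear.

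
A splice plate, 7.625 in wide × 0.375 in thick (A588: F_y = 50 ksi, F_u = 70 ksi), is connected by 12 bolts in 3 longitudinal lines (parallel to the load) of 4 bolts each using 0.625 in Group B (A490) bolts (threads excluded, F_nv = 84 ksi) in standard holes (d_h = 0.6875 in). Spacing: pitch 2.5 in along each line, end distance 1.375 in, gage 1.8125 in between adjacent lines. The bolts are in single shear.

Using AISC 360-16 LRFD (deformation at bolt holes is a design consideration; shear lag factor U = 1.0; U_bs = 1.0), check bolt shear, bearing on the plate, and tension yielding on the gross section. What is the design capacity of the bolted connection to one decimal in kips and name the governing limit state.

Bolt shear: A_b = π(0.625)²/4 = 0.3068 in². φR_n = 0.75 × 84 × 0.3068 × 12 × 1 = 231.9 kips.
Bearing (0.375 in plate, F_u = 70 ksi): end bolts L_c = 1.375 − 0.6875/2 = 1.03125, R_n = min(1.2×1.03125×0.375×70, 2.4×0.625×0.375×70) = 32.484 kips/bolt; interior L_c = 2.5 − 0.6875 = 1.8125, R_n = 39.375 kips/bolt. φR_n = 0.75 × (3×32.484 + 9×39.375) = 338.9 kips.
Tension yield (gross): A_g = 7.625×0.375 = 2.8594 in². φR_n = 0.90 × 50 × 2.8594 = 128.7 kips.
Governing: min(231.9, 338.9, 128.7) = 128.7 kips → gross-section yield.

128.7 kips (gross-section yield governs)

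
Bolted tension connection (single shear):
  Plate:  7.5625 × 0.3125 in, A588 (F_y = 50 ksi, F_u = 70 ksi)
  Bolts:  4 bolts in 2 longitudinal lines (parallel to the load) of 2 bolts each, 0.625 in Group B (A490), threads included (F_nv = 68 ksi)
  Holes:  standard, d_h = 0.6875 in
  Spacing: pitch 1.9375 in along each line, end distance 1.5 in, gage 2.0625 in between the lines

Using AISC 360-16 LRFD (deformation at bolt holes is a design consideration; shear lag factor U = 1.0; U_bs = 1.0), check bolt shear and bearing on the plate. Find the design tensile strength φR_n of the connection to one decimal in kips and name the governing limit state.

Bolt shear: A_b = π(0.625)²/4 = 0.3068 in². φR_n = 0.75 × 68 × 0.3068 × 4 × 1 = 62.6 kips.
Bearing (0.3125 in plate, F_u = 70 ksi): end bolts L_c = 1.5 − 0.6875/2 = 1.15625, R_n = min(1.2×1.15625×0.3125×70, 2.4×0.625×0.3125×70) = 30.352 kips/bolt; interior L_c = 1.9375 − 0.6875 = 1.25, R_n = 32.813 kips/bolt. φR_n = 0.75 × (2×30.352 + 2×32.813) = 94.7 kips.
Governing: min(62.6, 94.7) = 62.6 kips → bolt shear.

62.6 kips (bolt shear governs)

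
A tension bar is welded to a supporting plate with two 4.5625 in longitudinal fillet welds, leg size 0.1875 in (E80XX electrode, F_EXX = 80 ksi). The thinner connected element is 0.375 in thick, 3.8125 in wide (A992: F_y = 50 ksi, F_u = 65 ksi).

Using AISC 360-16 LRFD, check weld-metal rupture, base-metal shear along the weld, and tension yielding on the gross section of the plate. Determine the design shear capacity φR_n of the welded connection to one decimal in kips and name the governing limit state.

Weld metal: throat = 0.707×0.1875 = 0.13256 in, L = 2×4.5625 = 9.125 in. φR_n = 0.75 × 0.6 × 80 × 0.13256 × 9.125 = 43.5 kips.
Base metal shear (0.375 in plate): yield φR_n = 1.0×0.6×50×0.375×9.125 = 102.7 kips; rupture φR_n = 0.75×0.6×65×0.375×9.125 = 100.1 kips; take 100.1 kips (rupture).
Tension yield (gross): A_g = 3.8125×0.375 = 1.4297 in². φR_n = 0.90 × 50 × 1.4297 = 64.3 kips.
Governing: min(43.5, 100.1, 64.3) = 43.5 kips → weld metal.

43.5 kips (weld metal governs)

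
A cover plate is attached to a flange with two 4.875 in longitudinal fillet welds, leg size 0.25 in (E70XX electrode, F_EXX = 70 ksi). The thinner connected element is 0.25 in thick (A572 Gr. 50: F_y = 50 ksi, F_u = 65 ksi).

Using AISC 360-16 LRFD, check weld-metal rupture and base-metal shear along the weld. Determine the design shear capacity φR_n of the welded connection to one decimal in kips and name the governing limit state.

54.3 kips (weld metal governs)

Weld metal: throat = 0.707×0.25 = 0.17675 in, L = 2×4.875 = 9.75 in. φR_n = 0.75 × 0.6 × 70 × 0.17675 × 9.75 = 54.3 kips.
Base metal shear (0.25 in plate): yield φR_n = 1.0×0.6×50×0.25×9.75 = 73.1 kips; rupture φR_n = 0.75×0.6×65×0.25×9.75 = 71.3 kips; take 71.3 kips (rupture).
Governing: min(54.3, 71.3) = 54.3 kips → weld metal.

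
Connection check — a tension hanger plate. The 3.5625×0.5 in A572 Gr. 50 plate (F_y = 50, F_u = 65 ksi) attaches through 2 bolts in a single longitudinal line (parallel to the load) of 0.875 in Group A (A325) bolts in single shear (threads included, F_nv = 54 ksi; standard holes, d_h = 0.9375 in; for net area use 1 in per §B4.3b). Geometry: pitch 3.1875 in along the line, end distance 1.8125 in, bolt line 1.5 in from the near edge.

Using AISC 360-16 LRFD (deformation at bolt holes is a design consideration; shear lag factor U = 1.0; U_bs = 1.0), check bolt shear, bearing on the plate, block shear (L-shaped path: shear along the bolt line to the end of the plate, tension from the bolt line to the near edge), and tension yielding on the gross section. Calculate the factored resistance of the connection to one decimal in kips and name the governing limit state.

Bolt shear: A_b = π(0.875)²/4 = 0.60132 in². φR_n = 0.75 × 54 × 0.60132 × 2 × 1 = 48.7 kips.
Bearing (0.5 in plate, F_u = 65 ksi): end bolts L_c = 1.8125 − 0.9375/2 = 1.34375, R_n = min(1.2×1.34375×0.5×65, 2.4×0.875×0.5×65) = 52.406 kips/bolt; interior L_c = 3.1875 − 0.9375 = 2.25, R_n = 68.25 kips/bolt. φR_n = 0.75 × (1×52.406 + 1×68.25) = 90.5 kips.
Block shear: shear path 1×[1.8125+1×3.1875] = 1×5 in, A_gv = 2.5, A_nv = 1×(5 − 1.5×1)×0.5 = 1.75 in²; tension to near edge: (1.5 − 0.5×1)×0.5 = 0.5 in². R_n = min(0.6×65×1.75, 0.6×50×2.5) + 1.0×65×0.5 = min(68.25, 75) + 32.5 = 100.75 kips. φR_n = 0.75 × 100.75 = 75.6 kips.
Tension yield (gross): A_g = 3.5625×0.5 = 1.7813 in². φR_n = 0.90 × 50 × 1.7813 = 80.2 kips.
Governing: min(48.7, 90.5, 75.6, 80.2) = 48.7 kips → bolt shear.

48.7 kips (bolt shear governs)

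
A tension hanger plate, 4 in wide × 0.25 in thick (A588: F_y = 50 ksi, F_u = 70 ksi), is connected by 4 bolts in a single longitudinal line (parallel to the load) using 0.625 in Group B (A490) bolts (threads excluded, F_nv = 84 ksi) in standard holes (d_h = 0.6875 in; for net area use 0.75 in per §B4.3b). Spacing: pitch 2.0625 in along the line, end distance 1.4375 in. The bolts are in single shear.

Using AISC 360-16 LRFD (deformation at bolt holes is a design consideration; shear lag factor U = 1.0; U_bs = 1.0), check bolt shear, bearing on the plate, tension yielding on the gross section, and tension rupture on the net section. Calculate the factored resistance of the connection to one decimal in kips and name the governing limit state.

Bolt shear: A_b = π(0.625)²/4 = 0.3068 in². φR_n = 0.75 × 84 × 0.3068 × 4 × 1 = 77.3 kips.
Bearing (0.25 in plate, F_u = 70 ksi): end bolts L_c = 1.4375 − 0.6875/2 = 1.09375, R_n = min(1.2×1.09375×0.25×70, 2.4×0.625×0.25×70) = 22.969 kips/bolt; interior L_c = 2.0625 − 0.6875 = 1.375, R_n = 26.25 kips/bolt. φR_n = 0.75 × (1×22.969 + 3×26.25) = 76.3 kips.
Tension yield (gross): A_g = 4×0.25 = 1 in². φR_n = 0.90 × 50 × 1 = 45.0 kips.
Tension rupture (net): A_n = (4 − 1×0.75)×0.25 = 0.8125 in² (U = 1.0, A_e = A_n). φR_n = 0.75 × 70 × 0.8125 = 42.7 kips.
Governing: min(77.3, 76.3, 45.0, 42.7) = 42.7 kips → net-section rupture.

42.7 kips (net-section rupture governs)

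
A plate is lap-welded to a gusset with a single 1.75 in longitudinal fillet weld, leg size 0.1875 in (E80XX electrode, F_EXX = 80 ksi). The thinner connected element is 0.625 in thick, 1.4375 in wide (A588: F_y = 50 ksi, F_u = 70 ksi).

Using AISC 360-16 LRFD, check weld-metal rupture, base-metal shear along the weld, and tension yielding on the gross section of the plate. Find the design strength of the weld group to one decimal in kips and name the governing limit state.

8.4 kips (weld metal governs)

Weld metal: throat = 0.707×0.1875 = 0.13256 in, L = 1.75 in. φR_n = 0.75 × 0.6 × 80 × 0.13256 × 1.75 = 8.4 kips.
Base metal shear (0.625 in plate): yield φR_n = 1.0×0.6×50×0.625×1.75 = 32.8 kips; rupture φR_n = 0.75×0.6×70×0.625×1.75 = 34.5 kips; take 32.8 kips (yield).
Tension yield (gross): A_g = 1.4375×0.625 = 0.89844 in². φR_n = 0.90 × 50 × 0.89844 = 40.4 kips.
Governing: min(8.4, 32.8, 40.4) = 8.4 kips → weld metal.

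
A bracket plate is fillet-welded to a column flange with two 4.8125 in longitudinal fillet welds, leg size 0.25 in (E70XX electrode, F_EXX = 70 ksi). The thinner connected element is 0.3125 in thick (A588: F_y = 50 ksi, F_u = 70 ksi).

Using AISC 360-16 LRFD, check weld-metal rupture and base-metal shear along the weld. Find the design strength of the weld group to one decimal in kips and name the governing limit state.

Weld metal: throat = 0.707×0.25 = 0.17675 in, L = 2×4.8125 = 9.625 in. φR_n = 0.75 × 0.6 × 70 × 0.17675 × 9.625 = 53.6 kips.
Base metal shear (0.3125 in plate): yield φR_n = 1.0×0.6×50×0.3125×9.625 = 90.2 kips; rupture φR_n = 0.75×0.6×70×0.3125×9.625 = 94.7 kips; take 90.2 kips (yield).
Governing: min(53.6, 90.2) = 53.6 kips → weld metal.

53.6 kips (weld metal governs)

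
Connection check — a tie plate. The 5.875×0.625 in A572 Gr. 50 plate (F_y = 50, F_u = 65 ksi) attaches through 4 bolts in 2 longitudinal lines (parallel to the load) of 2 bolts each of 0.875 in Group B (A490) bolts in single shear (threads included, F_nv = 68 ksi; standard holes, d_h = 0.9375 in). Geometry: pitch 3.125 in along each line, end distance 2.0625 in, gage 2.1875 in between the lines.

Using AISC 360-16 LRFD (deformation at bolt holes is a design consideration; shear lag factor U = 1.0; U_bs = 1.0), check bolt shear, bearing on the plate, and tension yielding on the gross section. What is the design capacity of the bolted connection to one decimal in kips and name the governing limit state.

122.7 kips (bolt shear governs)

Bolt shear: A_b = π(0.875)²/4 = 0.60132 in². φR_n = 0.75 × 68 × 0.60132 × 4 × 1 = 122.7 kips.
Bearing (0.625 in plate, F_u = 65 ksi): end bolts L_c = 2.0625 − 0.9375/2 = 1.59375, R_n = min(1.2×1.59375×0.625×65, 2.4×0.875×0.625×65) = 77.695 kips/bolt; interior L_c = 3.125 − 0.9375 = 2.1875, R_n = 85.313 kips/bolt. φR_n = 0.75 × (2×77.695 + 2×85.313) = 244.5 kips.
Tension yield (gross): A_g = 5.875×0.625 = 3.6719 in². φR_n = 0.90 × 50 × 3.6719 = 165.2 kips.
Governing: min(122.7, 244.5, 165.2) = 122.7 kips → bolt shear.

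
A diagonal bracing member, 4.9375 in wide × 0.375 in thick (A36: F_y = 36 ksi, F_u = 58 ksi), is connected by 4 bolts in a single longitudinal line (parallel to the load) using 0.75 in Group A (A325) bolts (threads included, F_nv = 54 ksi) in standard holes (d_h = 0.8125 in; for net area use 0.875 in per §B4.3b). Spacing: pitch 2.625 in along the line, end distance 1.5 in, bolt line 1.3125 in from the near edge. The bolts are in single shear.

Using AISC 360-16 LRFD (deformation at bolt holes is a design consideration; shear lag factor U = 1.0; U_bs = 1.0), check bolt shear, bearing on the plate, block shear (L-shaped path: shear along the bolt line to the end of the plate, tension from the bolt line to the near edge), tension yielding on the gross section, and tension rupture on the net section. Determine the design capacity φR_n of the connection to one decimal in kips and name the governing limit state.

Bolt shear: A_b = π(0.75)²/4 = 0.44179 in². φR_n = 0.75 × 54 × 0.44179 × 4 × 1 = 71.6 kips.
Bearing (0.375 in plate, F_u = 58 ksi): end bolts L_c = 1.5 − 0.8125/2 = 1.09375, R_n = min(1.2×1.09375×0.375×58, 2.4×0.75×0.375×58) = 28.547 kips/bolt; interior L_c = 2.625 − 0.8125 = 1.8125, R_n = 39.15 kips/bolt. φR_n = 0.75 × (1×28.547 + 3×39.15) = 109.5 kips.
Block shear: shear path 1×[1.5+3×2.625] = 1×9.375 in, A_gv = 3.5156, A_nv = 1×(9.375 − 3.5×0.875)×0.375 = 2.3672 in²; tension to near edge: (1.3125 − 0.5×0.875)×0.375 = 0.32813 in². R_n = min(0.6×58×2.3672, 0.6×36×3.5156) + 1.0×58×0.32813 = min(82.379, 75.937) + 19.032 = 94.969 kips. φR_n = 0.75 × 94.969 = 71.2 kips.
Tension yield (gross): A_g = 4.9375×0.375 = 1.8516 in². φR_n = 0.90 × 36 × 1.8516 = 60.0 kips.
Tension rupture (net): A_n = (4.9375 − 1×0.875)×0.375 = 1.5234 in² (U = 1.0, A_e = A_n). φR_n = 0.75 × 58 × 1.5234 = 66.3 kips.
Governing: min(71.6, 109.5, 71.2, 60.0, 66.3) = 60.0 kips → gross-section yield.

60.0 kips (gross-section yield governs)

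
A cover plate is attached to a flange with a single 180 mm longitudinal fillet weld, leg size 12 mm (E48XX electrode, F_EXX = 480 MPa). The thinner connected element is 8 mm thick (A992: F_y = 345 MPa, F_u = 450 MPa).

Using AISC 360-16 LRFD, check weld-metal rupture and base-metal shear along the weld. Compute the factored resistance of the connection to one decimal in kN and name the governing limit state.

Weld metal: throat = 0.707×12 = 8.484 mm, L = 180 mm. φR_n = 0.75 × 0.6 × 480 × 8.484 × 180 = 329.9 kN.
Base metal shear (8 mm plate): yield φR_n = 1.0×0.6×345×8×180 = 298.1 kN; rupture φR_n = 0.75×0.6×450×8×180 = 291.6 kN; take 291.6 kN (rupture).
Governing: min(329.9, 291.6) = 291.6 kN → base-metal shear.

291.6 kN (base-metal shear governs)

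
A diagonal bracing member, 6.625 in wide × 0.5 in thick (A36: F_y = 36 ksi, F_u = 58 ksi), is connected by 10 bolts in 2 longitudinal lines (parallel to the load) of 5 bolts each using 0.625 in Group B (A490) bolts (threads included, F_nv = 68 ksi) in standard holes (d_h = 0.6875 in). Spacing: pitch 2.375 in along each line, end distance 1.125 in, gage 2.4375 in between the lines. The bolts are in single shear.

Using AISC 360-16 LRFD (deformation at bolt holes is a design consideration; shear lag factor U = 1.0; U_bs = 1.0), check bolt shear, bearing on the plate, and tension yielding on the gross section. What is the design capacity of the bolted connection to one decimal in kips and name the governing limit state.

107.3 kips (gross-section yield governs)

Bolt shear: A_b = π(0.625)²/4 = 0.3068 in². φR_n = 0.75 × 68 × 0.3068 × 10 × 1 = 156.5 kips.
Bearing (0.5 in plate, F_u = 58 ksi): end bolts L_c = 1.125 − 0.6875/2 = 0.78125, R_n = min(1.2×0.78125×0.5×58, 2.4×0.625×0.5×58) = 27.188 kips/bolt; interior L_c = 2.375 − 0.6875 = 1.6875, R_n = 43.5 kips/bolt. φR_n = 0.75 × (2×27.188 + 8×43.5) = 301.8 kips.
Tension yield (gross): A_g = 6.625×0.5 = 3.3125 in². φR_n = 0.90 × 36 × 3.3125 = 107.3 kips.
Governing: min(156.5, 301.8, 107.3) = 107.3 kips → gross-section yield.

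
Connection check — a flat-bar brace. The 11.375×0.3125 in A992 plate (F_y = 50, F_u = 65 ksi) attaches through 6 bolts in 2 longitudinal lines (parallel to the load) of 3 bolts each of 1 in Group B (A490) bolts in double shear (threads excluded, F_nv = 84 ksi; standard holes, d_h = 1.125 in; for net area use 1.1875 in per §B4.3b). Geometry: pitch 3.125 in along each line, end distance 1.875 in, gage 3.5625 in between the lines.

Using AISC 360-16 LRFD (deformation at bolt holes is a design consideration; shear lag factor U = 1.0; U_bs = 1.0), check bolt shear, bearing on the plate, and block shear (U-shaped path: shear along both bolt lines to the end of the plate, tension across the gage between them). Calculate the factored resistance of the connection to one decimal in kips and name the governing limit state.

Bolt shear: A_b = π(1)²/4 = 0.7854 in². φR_n = 0.75 × 84 × 0.7854 × 6 × 2 = 593.8 kips.
Bearing (0.3125 in plate, F_u = 65 ksi): end bolts L_c = 1.875 − 1.125/2 = 1.3125, R_n = min(1.2×1.3125×0.3125×65, 2.4×1×0.3125×65) = 31.992 kips/bolt; interior L_c = 3.125 − 1.125 = 2, R_n = 48.75 kips/bolt. φR_n = 0.75 × (2×31.992 + 4×48.75) = 194.2 kips.
Block shear: shear path 2×[1.875+2×3.125] = 2×8.125 in, A_gv = 5.0781, A_nv = 2×(8.125 − 2.5×1.1875)×0.3125 = 3.2227 in²; tension across gage: (3.5625 − 1×1.1875)×0.3125 = 0.74219 in². R_n = min(0.6×65×3.2227, 0.6×50×5.0781) + 1.0×65×0.74219 = min(125.69, 152.34) + 48.242 = 173.93 kips. φR_n = 0.75 × 173.93 = 130.4 kips.
Governing: min(593.8, 194.2, 130.4) = 130.4 kips → block shear.

130.4 kips (block shear governs)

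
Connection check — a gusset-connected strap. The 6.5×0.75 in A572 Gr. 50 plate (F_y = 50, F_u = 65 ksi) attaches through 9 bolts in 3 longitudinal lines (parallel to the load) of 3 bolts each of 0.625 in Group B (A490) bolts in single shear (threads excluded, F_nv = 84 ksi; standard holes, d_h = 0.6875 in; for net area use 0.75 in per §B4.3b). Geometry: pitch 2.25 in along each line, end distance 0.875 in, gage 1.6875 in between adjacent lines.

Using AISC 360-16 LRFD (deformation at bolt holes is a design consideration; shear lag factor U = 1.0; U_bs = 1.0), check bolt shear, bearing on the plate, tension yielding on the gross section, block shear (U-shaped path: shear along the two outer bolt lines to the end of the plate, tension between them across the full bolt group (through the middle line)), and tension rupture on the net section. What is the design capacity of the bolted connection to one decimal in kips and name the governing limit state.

Bolt shear: A_b = π(0.625)²/4 = 0.3068 in². φR_n = 0.75 × 84 × 0.3068 × 9 × 1 = 174.0 kips.
Bearing (0.75 in plate, F_u = 65 ksi): end bolts L_c = 0.875 − 0.6875/2 = 0.53125, R_n = min(1.2×0.53125×0.75×65, 2.4×0.625×0.75×65) = 31.078 kips/bolt; interior L_c = 2.25 − 0.6875 = 1.5625, R_n = 73.125 kips/bolt. φR_n = 0.75 × (3×31.078 + 6×73.125) = 399.0 kips.
Tension yield (gross): A_g = 6.5×0.75 = 4.875 in². φR_n = 0.90 × 50 × 4.875 = 219.4 kips.
Block shear: shear path 2×[0.875+2×2.25] = 2×5.375 in, A_gv = 8.0625, A_nv = 2×(5.375 − 2.5×0.75)×0.75 = 5.25 in²; tension across gage: (3.375 − 2×0.75)×0.75 = 1.4063 in². R_n = min(0.6×65×5.25, 0.6×50×8.0625) + 1.0×65×1.4063 = min(204.75, 241.88) + 91.41 = 296.16 kips. φR_n = 0.75 × 296.16 = 222.1 kips.
Tension rupture (net): A_n = (6.5 − 3×0.75)×0.75 = 3.1875 in² (U = 1.0, A_e = A_n). φR_n = 0.75 × 65 × 3.1875 = 155.4 kips.
Governing: min(174.0, 399.0, 219.4, 222.1, 155.4) = 155.4 kips → net-section rupture.

155.4 kips (net-section rupture governs)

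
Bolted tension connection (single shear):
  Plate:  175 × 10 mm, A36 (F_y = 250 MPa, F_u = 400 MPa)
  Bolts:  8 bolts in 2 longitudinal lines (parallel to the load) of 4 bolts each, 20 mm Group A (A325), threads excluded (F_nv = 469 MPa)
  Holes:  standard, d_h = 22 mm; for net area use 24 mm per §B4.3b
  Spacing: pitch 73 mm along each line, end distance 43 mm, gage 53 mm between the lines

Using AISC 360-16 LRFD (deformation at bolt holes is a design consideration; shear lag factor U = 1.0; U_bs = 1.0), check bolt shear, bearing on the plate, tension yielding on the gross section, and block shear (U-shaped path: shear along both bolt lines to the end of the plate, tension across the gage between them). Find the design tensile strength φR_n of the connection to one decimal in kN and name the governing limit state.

393.8 kN (gross-section yield governs)

Bolt shear: A_b = π(20)²/4 = 314.16 mm². φR_n = 0.75 × 469 × 314.16 × 8 × 1 = 884.0 kN.
Bearing (10 mm plate, F_u = 400 MPa): end bolts L_c = 43 − 22/2 = 32, R_n = min(1.2×32×10×400, 2.4×20×10×400) = 153.6 kN/bolt; interior L_c = 73 − 22 = 51, R_n = 192 kN/bolt. φR_n = 0.75 × (2×153.6 + 6×192) = 1094.4 kN.
Tension yield (gross): A_g = 175×10 = 1750 mm². φR_n = 0.90 × 250 × 1750 = 393.8 kN.
Block shear: shear path 2×[43+3×73] = 2×262 mm, A_gv = 5240, A_nv = 2×(262 − 3.5×24)×10 = 3560 mm²; tension across gage: (53 − 1×24)×10 = 290 mm². R_n = min(0.6×400×3560, 0.6×250×5240) + 1.0×400×290 = min(854.4, 786) + 116 = 902 kN. φR_n = 0.75 × 902 = 676.5 kN.
Governing: min(884.0, 1094.4, 393.8, 676.5) = 393.8 kN → gross-section yield.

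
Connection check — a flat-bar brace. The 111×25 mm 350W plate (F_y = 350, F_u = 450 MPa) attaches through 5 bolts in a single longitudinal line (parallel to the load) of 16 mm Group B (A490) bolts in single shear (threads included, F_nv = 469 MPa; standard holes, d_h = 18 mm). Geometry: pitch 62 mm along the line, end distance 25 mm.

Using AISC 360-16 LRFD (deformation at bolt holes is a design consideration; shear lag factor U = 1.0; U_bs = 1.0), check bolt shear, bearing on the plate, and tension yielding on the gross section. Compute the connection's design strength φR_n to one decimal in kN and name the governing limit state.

353.6 kN (bolt shear governs)

Bolt shear: A_b = π(16)²/4 = 201.06 mm². φR_n = 0.75 × 469 × 201.06 × 5 × 1 = 353.6 kN.
Bearing (25 mm plate, F_u = 450 MPa): end bolts L_c = 25 − 18/2 = 16, R_n = min(1.2×16×25×450, 2.4×16×25×450) = 216 kN/bolt; interior L_c = 62 − 18 = 44, R_n = 432 kN/bolt. φR_n = 0.75 × (1×216 + 4×432) = 1458.0 kN.
Tension yield (gross): A_g = 111×25 = 2775 mm². φR_n = 0.90 × 350 × 2775 = 874.1 kN.
Governing: min(353.6, 1458.0, 874.1) = 353.6 kN → bolt shear.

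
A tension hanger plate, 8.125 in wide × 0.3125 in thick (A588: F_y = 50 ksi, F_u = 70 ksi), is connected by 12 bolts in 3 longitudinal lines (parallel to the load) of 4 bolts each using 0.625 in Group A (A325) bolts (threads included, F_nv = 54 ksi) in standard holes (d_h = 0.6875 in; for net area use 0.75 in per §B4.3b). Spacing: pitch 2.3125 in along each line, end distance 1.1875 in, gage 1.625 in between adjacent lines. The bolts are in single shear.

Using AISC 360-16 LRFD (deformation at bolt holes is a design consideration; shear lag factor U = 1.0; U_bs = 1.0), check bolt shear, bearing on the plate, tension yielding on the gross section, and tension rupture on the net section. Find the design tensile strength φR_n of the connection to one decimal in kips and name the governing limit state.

Bolt shear: A_b = π(0.625)²/4 = 0.3068 in². φR_n = 0.75 × 54 × 0.3068 × 12 × 1 = 149.1 kips.
Bearing (0.3125 in plate, F_u = 70 ksi): end bolts L_c = 1.1875 − 0.6875/2 = 0.84375, R_n = min(1.2×0.84375×0.3125×70, 2.4×0.625×0.3125×70) = 22.148 kips/bolt; interior L_c = 2.3125 − 0.6875 = 1.625, R_n = 32.813 kips/bolt. φR_n = 0.75 × (3×22.148 + 9×32.813) = 271.3 kips.
Tension yield (gross): A_g = 8.125×0.3125 = 2.5391 in². φR_n = 0.90 × 50 × 2.5391 = 114.3 kips.
Tension rupture (net): A_n = (8.125 − 3×0.75)×0.3125 = 1.8359 in² (U = 1.0, A_e = A_n). φR_n = 0.75 × 70 × 1.8359 = 96.4 kips.
Governing: min(149.1, 271.3, 114.3, 96.4) = 96.4 kips → net-section rupture.

96.4 kips (net-section rupture governs)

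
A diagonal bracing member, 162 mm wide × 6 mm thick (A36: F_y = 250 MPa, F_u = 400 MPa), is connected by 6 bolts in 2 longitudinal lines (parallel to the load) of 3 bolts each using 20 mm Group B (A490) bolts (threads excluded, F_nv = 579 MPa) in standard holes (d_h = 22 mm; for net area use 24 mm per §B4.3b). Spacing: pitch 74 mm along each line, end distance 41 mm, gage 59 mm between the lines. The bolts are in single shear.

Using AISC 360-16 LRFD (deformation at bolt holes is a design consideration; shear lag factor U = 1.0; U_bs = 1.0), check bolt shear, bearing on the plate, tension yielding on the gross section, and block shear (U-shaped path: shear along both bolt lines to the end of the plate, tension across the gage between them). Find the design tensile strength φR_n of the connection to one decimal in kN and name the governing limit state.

Bolt shear: A_b = π(20)²/4 = 314.16 mm². φR_n = 0.75 × 579 × 314.16 × 6 × 1 = 818.5 kN.
Bearing (6 mm plate, F_u = 400 MPa): end bolts L_c = 41 − 22/2 = 30, R_n = min(1.2×30×6×400, 2.4×20×6×400) = 86.4 kN/bolt; interior L_c = 74 − 22 = 52, R_n = 115.2 kN/bolt. φR_n = 0.75 × (2×86.4 + 4×115.2) = 475.2 kN.
Tension yield (gross): A_g = 162×6 = 972 mm². φR_n = 0.90 × 250 × 972 = 218.7 kN.
Block shear: shear path 2×[41+2×74] = 2×189 mm, A_gv = 2268, A_nv = 2×(189 − 2.5×24)×6 = 1548 mm²; tension across gage: (59 − 1×24)×6 = 210 mm². R_n = min(0.6×400×1548, 0.6×250×2268) + 1.0×400×210 = min(371.52, 340.2) + 84 = 424.2 kN. φR_n = 0.75 × 424.2 = 318.2 kN.
Governing: min(818.5, 475.2, 218.7, 318.2) = 218.7 kN → gross-section yield.

218.7 kN (gross-section yield governs)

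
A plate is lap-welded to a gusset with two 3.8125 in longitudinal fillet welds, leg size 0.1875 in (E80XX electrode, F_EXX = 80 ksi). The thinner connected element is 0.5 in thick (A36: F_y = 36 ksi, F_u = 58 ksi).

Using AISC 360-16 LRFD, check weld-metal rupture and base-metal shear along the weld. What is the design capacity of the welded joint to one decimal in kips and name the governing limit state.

Weld metal: throat = 0.707×0.1875 = 0.13256 in, L = 2×3.8125 = 7.625 in. φR_n = 0.75 × 0.6 × 80 × 0.13256 × 7.625 = 36.4 kips.
Base metal shear (0.5 in plate): yield φR_n = 1.0×0.6×36×0.5×7.625 = 82.4 kips; rupture φR_n = 0.75×0.6×58×0.5×7.625 = 99.5 kips; take 82.4 kips (yield).
Governing: min(36.4, 82.4) = 36.4 kips → weld metal.

36.4 kips (weld metal governs)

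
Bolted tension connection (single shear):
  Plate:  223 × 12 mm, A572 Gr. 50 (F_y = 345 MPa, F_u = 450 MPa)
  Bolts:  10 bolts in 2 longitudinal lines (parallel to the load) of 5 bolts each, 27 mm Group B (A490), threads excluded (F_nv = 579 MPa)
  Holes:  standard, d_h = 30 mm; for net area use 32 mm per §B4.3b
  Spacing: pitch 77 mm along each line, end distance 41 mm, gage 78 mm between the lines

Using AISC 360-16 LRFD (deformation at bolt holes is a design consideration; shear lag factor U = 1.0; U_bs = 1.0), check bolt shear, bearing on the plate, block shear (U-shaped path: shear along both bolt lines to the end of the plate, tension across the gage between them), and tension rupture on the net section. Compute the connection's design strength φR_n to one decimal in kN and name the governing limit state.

Bolt shear: A_b = π(27)²/4 = 572.56 mm². φR_n = 0.75 × 579 × 572.56 × 10 × 1 = 2486.3 kN.
Bearing (12 mm plate, F_u = 450 MPa): end bolts L_c = 41 − 30/2 = 26, R_n = min(1.2×26×12×450, 2.4×27×12×450) = 168.48 kN/bolt; interior L_c = 77 − 30 = 47, R_n = 304.56 kN/bolt. φR_n = 0.75 × (2×168.48 + 8×304.56) = 2080.1 kN.
Block shear: shear path 2×[41+4×77] = 2×349 mm, A_gv = 8376, A_nv = 2×(349 − 4.5×32)×12 = 4920 mm²; tension across gage: (78 − 1×32)×12 = 552 mm². R_n = min(0.6×450×4920, 0.6×345×8376) + 1.0×450×552 = min(1328.4, 1733.8) + 248.4 = 1576.8 kN. φR_n = 0.75 × 1576.8 = 1182.6 kN.
Tension rupture (net): A_n = (223 − 2×32)×12 = 1908 mm² (U = 1.0, A_e = A_n). φR_n = 0.75 × 450 × 1908 = 644.0 kN.
Governing: min(2486.3, 2080.1, 1182.6, 644.0) = 644.0 kN → net-section rupture.

644.0 kN (net-section rupture governs)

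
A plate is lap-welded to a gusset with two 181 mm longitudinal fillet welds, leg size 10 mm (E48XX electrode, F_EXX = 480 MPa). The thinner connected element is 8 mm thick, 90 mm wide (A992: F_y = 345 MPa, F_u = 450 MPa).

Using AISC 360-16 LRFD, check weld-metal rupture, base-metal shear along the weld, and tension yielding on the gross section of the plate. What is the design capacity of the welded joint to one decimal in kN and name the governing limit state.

Weld metal: throat = 0.707×10 = 7.07 mm, L = 2×181 = 362 mm. φR_n = 0.75 × 0.6 × 480 × 7.07 × 362 = 552.8 kN.
Base metal shear (8 mm plate): yield φR_n = 1.0×0.6×345×8×362 = 599.5 kN; rupture φR_n = 0.75×0.6×450×8×362 = 586.4 kN; take 586.4 kN (rupture).
Tension yield (gross): A_g = 90×8 = 720 mm². φR_n = 0.90 × 345 × 720 = 223.6 kN.
Governing: min(552.8, 586.4, 223.6) = 223.6 kN → gross-section yield.

223.6 kN (gross-section yield governs)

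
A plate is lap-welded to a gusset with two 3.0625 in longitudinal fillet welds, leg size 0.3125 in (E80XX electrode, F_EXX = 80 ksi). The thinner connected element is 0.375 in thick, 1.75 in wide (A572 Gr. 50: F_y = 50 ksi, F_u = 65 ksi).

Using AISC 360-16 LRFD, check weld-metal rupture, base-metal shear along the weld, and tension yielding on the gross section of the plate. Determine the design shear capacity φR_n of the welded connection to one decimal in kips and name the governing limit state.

29.5 kips (gross-section yield governs)

Weld metal: throat = 0.707×0.3125 = 0.22094 in, L = 2×3.0625 = 6.125 in. φR_n = 0.75 × 0.6 × 80 × 0.22094 × 6.125 = 48.7 kips.
Base metal shear (0.375 in plate): yield φR_n = 1.0×0.6×50×0.375×6.125 = 68.9 kips; rupture φR_n = 0.75×0.6×65×0.375×6.125 = 67.2 kips; take 67.2 kips (rupture).
Tension yield (gross): A_g = 1.75×0.375 = 0.65625 in². φR_n = 0.90 × 50 × 0.65625 = 29.5 kips.
Governing: min(48.7, 67.2, 29.5) = 29.5 kips → gross-section yield.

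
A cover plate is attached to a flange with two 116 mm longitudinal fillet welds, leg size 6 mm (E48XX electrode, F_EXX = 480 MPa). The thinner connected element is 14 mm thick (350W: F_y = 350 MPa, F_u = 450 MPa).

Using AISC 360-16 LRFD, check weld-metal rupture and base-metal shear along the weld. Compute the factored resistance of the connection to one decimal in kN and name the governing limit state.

Weld metal: throat = 0.707×6 = 4.242 mm, L = 2×116 = 232 mm. φR_n = 0.75 × 0.6 × 480 × 4.242 × 232 = 212.6 kN.
Base metal shear (14 mm plate): yield φR_n = 1.0×0.6×350×14×232 = 682.1 kN; rupture φR_n = 0.75×0.6×450×14×232 = 657.7 kN; take 657.7 kN (rupture).
Governing: min(212.6, 657.7) = 212.6 kN → weld metal.

212.6 kN (weld metal governs)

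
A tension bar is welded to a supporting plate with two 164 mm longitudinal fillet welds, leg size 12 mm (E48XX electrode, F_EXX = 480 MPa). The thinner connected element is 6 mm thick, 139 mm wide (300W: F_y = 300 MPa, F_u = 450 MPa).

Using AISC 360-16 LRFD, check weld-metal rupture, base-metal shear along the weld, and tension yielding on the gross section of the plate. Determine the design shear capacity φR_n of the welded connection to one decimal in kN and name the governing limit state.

225.2 kN (gross-section yield governs)

Weld metal: throat = 0.707×12 = 8.484 mm, L = 2×164 = 328 mm. φR_n = 0.75 × 0.6 × 480 × 8.484 × 328 = 601.1 kN.
Base metal shear (6 mm plate): yield φR_n = 1.0×0.6×300×6×328 = 354.2 kN; rupture φR_n = 0.75×0.6×450×6×328 = 398.5 kN; take 354.2 kN (yield).
Tension yield (gross): A_g = 139×6 = 834 mm². φR_n = 0.90 × 300 × 834 = 225.2 kN.
Governing: min(601.1, 354.2, 225.2) = 225.2 kN → gross-section yield.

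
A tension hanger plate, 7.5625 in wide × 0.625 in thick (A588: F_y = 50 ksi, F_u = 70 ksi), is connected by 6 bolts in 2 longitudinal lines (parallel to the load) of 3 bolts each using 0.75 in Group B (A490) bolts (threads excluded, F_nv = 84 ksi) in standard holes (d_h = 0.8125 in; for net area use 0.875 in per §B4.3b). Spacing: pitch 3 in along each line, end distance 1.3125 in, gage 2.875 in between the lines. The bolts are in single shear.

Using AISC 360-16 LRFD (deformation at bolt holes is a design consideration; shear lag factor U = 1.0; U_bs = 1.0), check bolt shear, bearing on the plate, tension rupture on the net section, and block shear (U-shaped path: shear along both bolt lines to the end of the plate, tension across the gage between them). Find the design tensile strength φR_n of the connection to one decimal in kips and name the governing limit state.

Bolt shear: A_b = π(0.75)²/4 = 0.44179 in². φR_n = 0.75 × 84 × 0.44179 × 6 × 1 = 167.0 kips.
Bearing (0.625 in plate, F_u = 70 ksi): end bolts L_c = 1.3125 − 0.8125/2 = 0.90625, R_n = min(1.2×0.90625×0.625×70, 2.4×0.75×0.625×70) = 47.578 kips/bolt; interior L_c = 3 − 0.8125 = 2.1875, R_n = 78.75 kips/bolt. φR_n = 0.75 × (2×47.578 + 4×78.75) = 307.6 kips.
Tension rupture (net): A_n = (7.5625 − 2×0.875)×0.625 = 3.6328 in² (U = 1.0, A_e = A_n). φR_n = 0.75 × 70 × 3.6328 = 190.7 kips.
Block shear: shear path 2×[1.3125+2×3] = 2×7.3125 in, A_gv = 9.1406, A_nv = 2×(7.3125 − 2.5×0.875)×0.625 = 6.4063 in²; tension across gage: (2.875 − 1×0.875)×0.625 = 1.25 in². R_n = min(0.6×70×6.4063, 0.6×50×9.1406) + 1.0×70×1.25 = min(269.06, 274.22) + 87.5 = 356.56 kips. φR_n = 0.75 × 356.56 = 267.4 kips.
Governing: min(167.0, 307.6, 190.7, 267.4) = 167.0 kips → bolt shear.

167.0 kips (bolt shear governs)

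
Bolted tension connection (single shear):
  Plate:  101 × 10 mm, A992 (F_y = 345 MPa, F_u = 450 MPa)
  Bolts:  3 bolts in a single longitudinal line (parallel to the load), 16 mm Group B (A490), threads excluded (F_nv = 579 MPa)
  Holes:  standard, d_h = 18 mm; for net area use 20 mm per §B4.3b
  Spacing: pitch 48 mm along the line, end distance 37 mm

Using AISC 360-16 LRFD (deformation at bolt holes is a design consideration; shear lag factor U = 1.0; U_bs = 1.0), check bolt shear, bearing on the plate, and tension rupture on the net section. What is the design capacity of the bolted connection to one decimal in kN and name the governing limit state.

Bolt shear: A_b = π(16)²/4 = 201.06 mm². φR_n = 0.75 × 579 × 201.06 × 3 × 1 = 261.9 kN.
Bearing (10 mm plate, F_u = 450 MPa): end bolts L_c = 37 − 18/2 = 28, R_n = min(1.2×28×10×450, 2.4×16×10×450) = 151.2 kN/bolt; interior L_c = 48 − 18 = 30, R_n = 162 kN/bolt. φR_n = 0.75 × (1×151.2 + 2×162) = 356.4 kN.
Tension rupture (net): A_n = (101 − 1×20)×10 = 810 mm² (U = 1.0, A_e = A_n). φR_n = 0.75 × 450 × 810 = 273.4 kN.
Governing: min(261.9, 356.4, 273.4) = 261.9 kN → bolt shear.

261.9 kN (bolt shear governs)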